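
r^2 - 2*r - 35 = (r - 7)*(r + 5)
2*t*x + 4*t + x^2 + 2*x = (2*t + x)*(x + 2)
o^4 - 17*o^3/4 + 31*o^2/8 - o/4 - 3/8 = (o - 3)*(o - 1)*(o - 1/2)*(o + 1/4)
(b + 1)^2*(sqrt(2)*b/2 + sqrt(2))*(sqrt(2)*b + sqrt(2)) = b^4 + 5*b^3 + 9*b^2 + 7*b + 2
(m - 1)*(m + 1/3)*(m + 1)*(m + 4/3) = m^4 + 5*m^3/3 - 5*m^2/9 - 5*m/3 - 4/9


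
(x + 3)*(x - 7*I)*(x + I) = x^3 + 3*x^2 - 6*I*x^2 + 7*x - 18*I*x + 21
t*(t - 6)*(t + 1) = t^3 - 5*t^2 - 6*t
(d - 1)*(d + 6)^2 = d^3 + 11*d^2 + 24*d - 36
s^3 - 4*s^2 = s^2*(s - 4)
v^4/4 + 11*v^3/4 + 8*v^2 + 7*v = v*(v/2 + 1)^2*(v + 7)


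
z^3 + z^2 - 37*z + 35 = (z - 5)*(z - 1)*(z + 7)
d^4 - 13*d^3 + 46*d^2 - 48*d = d*(d - 8)*(d - 3)*(d - 2)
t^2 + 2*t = t*(t + 2)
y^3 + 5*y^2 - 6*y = y*(y - 1)*(y + 6)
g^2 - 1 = (g - 1)*(g + 1)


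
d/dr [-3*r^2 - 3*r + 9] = -6*r - 3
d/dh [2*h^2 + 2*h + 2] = 4*h + 2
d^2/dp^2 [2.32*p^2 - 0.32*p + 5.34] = 4.64000000000000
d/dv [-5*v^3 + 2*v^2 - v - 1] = -15*v^2 + 4*v - 1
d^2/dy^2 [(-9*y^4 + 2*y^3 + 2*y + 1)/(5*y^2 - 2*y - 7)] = 2*(-225*y^6 + 270*y^5 + 837*y^4 - 880*y^3 - 2487*y^2 + 474*y + 11)/(125*y^6 - 150*y^5 - 465*y^4 + 412*y^3 + 651*y^2 - 294*y - 343)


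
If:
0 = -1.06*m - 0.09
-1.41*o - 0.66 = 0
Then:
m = -0.08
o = -0.47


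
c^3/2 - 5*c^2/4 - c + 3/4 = (c/2 + 1/2)*(c - 3)*(c - 1/2)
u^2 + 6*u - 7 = (u - 1)*(u + 7)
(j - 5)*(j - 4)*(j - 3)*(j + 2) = j^4 - 10*j^3 + 23*j^2 + 34*j - 120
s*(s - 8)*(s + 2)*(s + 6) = s^4 - 52*s^2 - 96*s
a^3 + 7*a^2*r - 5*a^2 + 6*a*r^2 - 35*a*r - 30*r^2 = (a - 5)*(a + r)*(a + 6*r)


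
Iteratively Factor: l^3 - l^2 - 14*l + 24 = (l - 2)*(l^2 + l - 12) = (l - 3)*(l - 2)*(l + 4)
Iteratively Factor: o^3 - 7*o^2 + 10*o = (o)*(o^2 - 7*o + 10) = o*(o - 2)*(o - 5)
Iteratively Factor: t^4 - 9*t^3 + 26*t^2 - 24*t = (t)*(t^3 - 9*t^2 + 26*t - 24) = t*(t - 4)*(t^2 - 5*t + 6) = t*(t - 4)*(t - 3)*(t - 2)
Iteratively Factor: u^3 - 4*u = (u)*(u^2 - 4) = u*(u + 2)*(u - 2)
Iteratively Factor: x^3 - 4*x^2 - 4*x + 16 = (x - 4)*(x^2 - 4) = (x - 4)*(x + 2)*(x - 2)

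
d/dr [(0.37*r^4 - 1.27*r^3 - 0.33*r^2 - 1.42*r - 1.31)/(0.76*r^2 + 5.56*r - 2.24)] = (0.5624*r^5 + 5.2064*r^4 - 17.4376*r^3 + 7.7788*r^2 + 3.4696*r + 10.4644)/(0.5776*r^4 + 8.4512*r^3 + 27.5088*r^2 - 24.9088*r + 5.0176)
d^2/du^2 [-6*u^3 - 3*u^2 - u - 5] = -36*u - 6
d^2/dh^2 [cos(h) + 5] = -cos(h)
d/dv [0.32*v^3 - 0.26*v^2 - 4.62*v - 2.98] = 0.96*v^2 - 0.52*v - 4.62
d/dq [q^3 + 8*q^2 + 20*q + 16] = 3*q^2 + 16*q + 20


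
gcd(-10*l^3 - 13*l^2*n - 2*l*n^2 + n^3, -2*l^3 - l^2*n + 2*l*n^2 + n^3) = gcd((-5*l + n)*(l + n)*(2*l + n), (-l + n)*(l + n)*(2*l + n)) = 2*l^2 + 3*l*n + n^2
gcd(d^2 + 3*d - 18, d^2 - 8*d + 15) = d - 3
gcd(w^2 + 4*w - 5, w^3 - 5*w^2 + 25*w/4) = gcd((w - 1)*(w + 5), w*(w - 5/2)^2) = 1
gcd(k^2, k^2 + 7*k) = k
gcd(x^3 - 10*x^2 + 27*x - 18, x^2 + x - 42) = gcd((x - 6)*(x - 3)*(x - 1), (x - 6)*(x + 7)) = x - 6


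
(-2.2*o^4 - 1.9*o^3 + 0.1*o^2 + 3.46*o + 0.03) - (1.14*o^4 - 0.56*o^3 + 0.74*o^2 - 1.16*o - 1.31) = -3.34*o^4 - 1.34*o^3 - 0.64*o^2 + 4.62*o + 1.34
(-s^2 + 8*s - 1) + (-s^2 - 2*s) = -2*s^2 + 6*s - 1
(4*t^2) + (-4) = 4*t^2 - 4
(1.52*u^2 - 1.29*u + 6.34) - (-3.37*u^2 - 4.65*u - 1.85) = 4.89*u^2 + 3.36*u + 8.19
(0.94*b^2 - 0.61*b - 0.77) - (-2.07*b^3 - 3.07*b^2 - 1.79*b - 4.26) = 2.07*b^3 + 4.01*b^2 + 1.18*b + 3.49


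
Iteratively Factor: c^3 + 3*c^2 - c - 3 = (c - 1)*(c^2 + 4*c + 3) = (c - 1)*(c + 3)*(c + 1)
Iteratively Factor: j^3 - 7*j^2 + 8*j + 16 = (j - 4)*(j^2 - 3*j - 4) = (j - 4)*(j + 1)*(j - 4)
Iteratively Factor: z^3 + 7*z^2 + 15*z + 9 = (z + 1)*(z^2 + 6*z + 9) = (z + 1)*(z + 3)*(z + 3)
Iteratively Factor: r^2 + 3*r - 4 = (r - 1)*(r + 4)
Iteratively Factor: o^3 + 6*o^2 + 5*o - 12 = (o - 1)*(o^2 + 7*o + 12) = (o - 1)*(o + 3)*(o + 4)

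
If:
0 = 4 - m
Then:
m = 4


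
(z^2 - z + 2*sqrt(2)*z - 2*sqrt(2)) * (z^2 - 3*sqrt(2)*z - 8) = z^4 - sqrt(2)*z^3 - z^3 - 20*z^2 + sqrt(2)*z^2 - 16*sqrt(2)*z + 20*z + 16*sqrt(2)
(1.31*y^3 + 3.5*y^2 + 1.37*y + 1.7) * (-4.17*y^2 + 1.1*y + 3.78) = -5.4627*y^5 - 13.154*y^4 + 3.0889*y^3 + 7.648*y^2 + 7.0486*y + 6.426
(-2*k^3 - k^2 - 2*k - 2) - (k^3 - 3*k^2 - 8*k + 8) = -3*k^3 + 2*k^2 + 6*k - 10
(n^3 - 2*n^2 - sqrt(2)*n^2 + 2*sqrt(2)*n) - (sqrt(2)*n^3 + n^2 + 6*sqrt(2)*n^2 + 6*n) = -sqrt(2)*n^3 + n^3 - 7*sqrt(2)*n^2 - 3*n^2 - 6*n + 2*sqrt(2)*n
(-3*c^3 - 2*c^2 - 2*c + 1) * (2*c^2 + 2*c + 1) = -6*c^5 - 10*c^4 - 11*c^3 - 4*c^2 + 1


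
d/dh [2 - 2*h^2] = -4*h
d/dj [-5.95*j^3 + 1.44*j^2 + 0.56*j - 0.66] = -17.85*j^2 + 2.88*j + 0.56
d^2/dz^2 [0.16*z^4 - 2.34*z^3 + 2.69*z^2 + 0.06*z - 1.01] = 1.92*z^2 - 14.04*z + 5.38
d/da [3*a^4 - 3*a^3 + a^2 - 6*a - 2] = 12*a^3 - 9*a^2 + 2*a - 6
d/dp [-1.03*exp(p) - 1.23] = -1.03*exp(p)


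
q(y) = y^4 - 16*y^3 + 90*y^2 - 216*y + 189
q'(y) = 4*y^3 - 48*y^2 + 180*y - 216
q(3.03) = -0.00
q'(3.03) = -0.01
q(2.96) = 0.00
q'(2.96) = -0.02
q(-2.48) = 1560.09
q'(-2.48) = -1018.63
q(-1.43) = 732.89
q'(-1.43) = -583.25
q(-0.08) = 206.86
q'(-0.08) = -230.71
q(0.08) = 172.29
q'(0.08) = -201.91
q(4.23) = -5.15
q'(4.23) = -10.71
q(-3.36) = 2665.21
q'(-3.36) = -1514.43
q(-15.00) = 128304.00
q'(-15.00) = -27216.00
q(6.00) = -27.00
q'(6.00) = 0.00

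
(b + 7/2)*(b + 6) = b^2 + 19*b/2 + 21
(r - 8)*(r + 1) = r^2 - 7*r - 8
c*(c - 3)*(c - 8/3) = c^3 - 17*c^2/3 + 8*c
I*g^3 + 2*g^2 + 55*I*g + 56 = (g - 8*I)*(g + 7*I)*(I*g + 1)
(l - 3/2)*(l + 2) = l^2 + l/2 - 3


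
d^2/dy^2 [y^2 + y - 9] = 2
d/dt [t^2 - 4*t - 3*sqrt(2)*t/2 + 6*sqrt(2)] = 2*t - 4 - 3*sqrt(2)/2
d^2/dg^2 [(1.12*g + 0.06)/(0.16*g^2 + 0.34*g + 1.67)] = ((0.32*g + 0.34)*(0.64*g + 0.68)*(1.12*g + 0.06) - (1.0752*g + 0.7808)*(0.16*g^2 + 0.34*g + 1.67))/(0.16*g^2 + 0.34*g + 1.67)^3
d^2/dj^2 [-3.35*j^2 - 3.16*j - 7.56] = -6.70000000000000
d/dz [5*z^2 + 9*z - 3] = 10*z + 9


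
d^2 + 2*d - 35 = (d - 5)*(d + 7)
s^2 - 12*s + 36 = (s - 6)^2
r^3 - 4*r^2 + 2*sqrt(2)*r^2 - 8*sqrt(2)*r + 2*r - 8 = (r - 4)*(r + sqrt(2))^2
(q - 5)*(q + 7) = q^2 + 2*q - 35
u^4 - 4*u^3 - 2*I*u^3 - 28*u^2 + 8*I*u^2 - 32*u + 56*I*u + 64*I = (u - 8)*(u + 2)^2*(u - 2*I)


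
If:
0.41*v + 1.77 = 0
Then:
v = -4.32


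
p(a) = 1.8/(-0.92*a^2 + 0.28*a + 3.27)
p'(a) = 1.8*(1.84*a - 0.28)/(-0.92*a^2 + 0.28*a + 3.27)^2 = (3.312*a - 0.504)/(-0.92*a^2 + 0.28*a + 3.27)^2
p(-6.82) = -0.04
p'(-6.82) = -0.01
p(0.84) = 0.63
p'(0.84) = 0.28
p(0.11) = 0.55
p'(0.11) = -0.01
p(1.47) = 1.06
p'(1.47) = 1.52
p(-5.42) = -0.07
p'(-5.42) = -0.03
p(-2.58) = -0.50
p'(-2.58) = -0.71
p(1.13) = 0.75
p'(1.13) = 0.56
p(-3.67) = -0.18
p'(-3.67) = -0.12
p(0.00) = 0.55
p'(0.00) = -0.05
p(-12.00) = -0.01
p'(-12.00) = -0.00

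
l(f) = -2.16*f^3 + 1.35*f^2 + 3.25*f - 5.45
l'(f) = -6.48*f^2 + 2.7*f + 3.25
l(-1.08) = -4.66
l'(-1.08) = -7.22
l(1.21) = -3.37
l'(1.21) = -2.97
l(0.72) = -3.22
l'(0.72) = 1.83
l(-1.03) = -5.00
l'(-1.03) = -6.41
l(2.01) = -11.00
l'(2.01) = -17.50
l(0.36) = -4.21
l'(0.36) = 3.38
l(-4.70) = 233.35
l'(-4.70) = -152.58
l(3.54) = -72.85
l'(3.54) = -68.40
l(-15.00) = 7539.55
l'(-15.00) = -1495.25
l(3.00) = -41.87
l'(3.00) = -46.97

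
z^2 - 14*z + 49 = (z - 7)^2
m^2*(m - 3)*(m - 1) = m^4 - 4*m^3 + 3*m^2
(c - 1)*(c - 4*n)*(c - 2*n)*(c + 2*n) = c^4 - 4*c^3*n - c^3 - 4*c^2*n^2 + 4*c^2*n + 16*c*n^3 + 4*c*n^2 - 16*n^3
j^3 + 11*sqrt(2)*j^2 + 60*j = j*(j + 5*sqrt(2))*(j + 6*sqrt(2))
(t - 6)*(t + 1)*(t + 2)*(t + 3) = t^4 - 25*t^2 - 60*t - 36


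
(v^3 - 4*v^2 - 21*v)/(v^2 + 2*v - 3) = v*(v - 7)/(v - 1)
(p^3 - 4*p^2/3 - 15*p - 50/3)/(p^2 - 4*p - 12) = (3*p^2 - 10*p - 25)/(3*(p - 6))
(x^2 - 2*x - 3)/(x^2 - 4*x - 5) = (x - 3)/(x - 5)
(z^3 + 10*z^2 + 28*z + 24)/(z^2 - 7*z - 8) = (z^3 + 10*z^2 + 28*z + 24)/(z^2 - 7*z - 8)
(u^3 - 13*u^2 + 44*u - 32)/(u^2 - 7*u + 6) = (u^2 - 12*u + 32)/(u - 6)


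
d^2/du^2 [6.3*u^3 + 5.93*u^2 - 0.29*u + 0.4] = 37.8*u + 11.86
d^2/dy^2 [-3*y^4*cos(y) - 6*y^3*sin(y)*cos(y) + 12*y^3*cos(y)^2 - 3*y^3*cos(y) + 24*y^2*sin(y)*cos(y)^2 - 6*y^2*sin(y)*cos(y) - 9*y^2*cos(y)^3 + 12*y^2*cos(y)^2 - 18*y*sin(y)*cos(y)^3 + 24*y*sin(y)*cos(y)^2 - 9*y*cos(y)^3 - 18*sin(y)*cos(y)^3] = 3*y^4*cos(y) + 24*y^3*sin(y) + 12*y^3*sin(2*y) + 3*y^3*cos(y) - 24*y^3*cos(2*y) + 12*y^2*sin(y) - 54*y^2*sin(3*y) - 60*sqrt(2)*y^2*sin(2*y + pi/4) - 117*y^2*cos(y)/4 + 81*y^2*cos(3*y)/4 + 21*y*sin(y) - 48*y*sin(2*y) - 27*y*sin(3*y) + 36*y*sin(4*y) + 51*y*cos(y)/4 + 12*y*cos(2*y) + 369*y*cos(3*y)/4 + 36*y + 51*sin(y)/2 + 12*sin(2*y) + 51*sin(3*y)/2 + 36*sin(4*y) - 3*cos(y)/2 - 36*cos(2*y)^2 - 6*cos(2*y) + 63*cos(3*y)/2 + 30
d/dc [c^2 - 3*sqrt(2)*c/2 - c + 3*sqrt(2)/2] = 2*c - 3*sqrt(2)/2 - 1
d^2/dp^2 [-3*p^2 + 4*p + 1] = -6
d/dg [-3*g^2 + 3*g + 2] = 3 - 6*g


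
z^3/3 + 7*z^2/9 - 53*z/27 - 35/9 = (z/3 + 1)*(z - 7/3)*(z + 5/3)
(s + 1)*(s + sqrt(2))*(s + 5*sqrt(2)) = s^3 + s^2 + 6*sqrt(2)*s^2 + 6*sqrt(2)*s + 10*s + 10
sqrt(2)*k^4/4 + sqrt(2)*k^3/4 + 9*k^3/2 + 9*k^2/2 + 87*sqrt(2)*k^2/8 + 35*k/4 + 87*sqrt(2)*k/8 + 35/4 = (k/2 + 1/2)*(k + 7*sqrt(2)/2)*(k + 5*sqrt(2))*(sqrt(2)*k/2 + 1/2)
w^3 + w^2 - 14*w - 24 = (w - 4)*(w + 2)*(w + 3)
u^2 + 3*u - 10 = (u - 2)*(u + 5)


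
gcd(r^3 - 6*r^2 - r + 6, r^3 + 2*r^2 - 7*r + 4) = r - 1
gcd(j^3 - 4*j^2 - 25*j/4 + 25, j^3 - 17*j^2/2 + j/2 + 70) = j^2 - 3*j/2 - 10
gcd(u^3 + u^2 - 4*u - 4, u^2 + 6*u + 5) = u + 1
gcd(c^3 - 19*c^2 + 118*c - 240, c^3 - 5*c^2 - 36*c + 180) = c^2 - 11*c + 30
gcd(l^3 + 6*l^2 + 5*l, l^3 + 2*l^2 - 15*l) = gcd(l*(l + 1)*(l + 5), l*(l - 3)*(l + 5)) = l^2 + 5*l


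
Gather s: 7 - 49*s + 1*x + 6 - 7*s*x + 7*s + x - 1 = s*(-7*x - 42) + 2*x + 12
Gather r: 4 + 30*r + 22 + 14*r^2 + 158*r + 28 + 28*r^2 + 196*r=42*r^2 + 384*r + 54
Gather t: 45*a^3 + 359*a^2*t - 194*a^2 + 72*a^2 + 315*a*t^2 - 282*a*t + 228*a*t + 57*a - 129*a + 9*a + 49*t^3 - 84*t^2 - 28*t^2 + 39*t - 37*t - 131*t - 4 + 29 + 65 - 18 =45*a^3 - 122*a^2 - 63*a + 49*t^3 + t^2*(315*a - 112) + t*(359*a^2 - 54*a - 129) + 72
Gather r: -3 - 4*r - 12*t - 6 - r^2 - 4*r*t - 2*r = -r^2 + r*(-4*t - 6) - 12*t - 9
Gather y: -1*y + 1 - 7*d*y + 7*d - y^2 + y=-7*d*y + 7*d - y^2 + 1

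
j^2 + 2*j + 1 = (j + 1)^2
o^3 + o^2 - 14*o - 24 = (o - 4)*(o + 2)*(o + 3)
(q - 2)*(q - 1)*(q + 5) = q^3 + 2*q^2 - 13*q + 10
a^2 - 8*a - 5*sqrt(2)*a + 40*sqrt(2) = (a - 8)*(a - 5*sqrt(2))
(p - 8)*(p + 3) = p^2 - 5*p - 24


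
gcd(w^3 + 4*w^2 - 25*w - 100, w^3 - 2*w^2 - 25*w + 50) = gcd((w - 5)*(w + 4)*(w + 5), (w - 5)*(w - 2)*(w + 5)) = w^2 - 25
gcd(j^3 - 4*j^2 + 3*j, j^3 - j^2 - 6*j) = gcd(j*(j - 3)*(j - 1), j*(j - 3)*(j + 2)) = j^2 - 3*j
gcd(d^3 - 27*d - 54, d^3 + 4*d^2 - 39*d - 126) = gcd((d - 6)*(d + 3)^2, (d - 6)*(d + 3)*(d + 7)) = d^2 - 3*d - 18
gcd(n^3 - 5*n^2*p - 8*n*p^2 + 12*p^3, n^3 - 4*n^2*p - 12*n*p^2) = -n^2 + 4*n*p + 12*p^2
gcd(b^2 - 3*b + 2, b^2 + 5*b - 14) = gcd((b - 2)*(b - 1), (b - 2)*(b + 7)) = b - 2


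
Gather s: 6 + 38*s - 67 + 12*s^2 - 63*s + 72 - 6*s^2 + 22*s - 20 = 6*s^2 - 3*s - 9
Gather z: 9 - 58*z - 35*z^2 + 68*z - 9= -35*z^2 + 10*z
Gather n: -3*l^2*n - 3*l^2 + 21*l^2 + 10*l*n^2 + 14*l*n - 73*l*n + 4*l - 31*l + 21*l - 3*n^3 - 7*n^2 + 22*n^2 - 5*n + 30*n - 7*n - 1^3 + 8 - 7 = 18*l^2 - 6*l - 3*n^3 + n^2*(10*l + 15) + n*(-3*l^2 - 59*l + 18)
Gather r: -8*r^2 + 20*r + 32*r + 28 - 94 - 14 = -8*r^2 + 52*r - 80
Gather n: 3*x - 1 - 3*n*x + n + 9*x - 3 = n*(1 - 3*x) + 12*x - 4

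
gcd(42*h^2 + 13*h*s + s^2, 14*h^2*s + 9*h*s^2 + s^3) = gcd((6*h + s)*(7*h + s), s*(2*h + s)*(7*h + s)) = 7*h + s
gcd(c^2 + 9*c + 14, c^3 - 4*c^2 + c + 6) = 1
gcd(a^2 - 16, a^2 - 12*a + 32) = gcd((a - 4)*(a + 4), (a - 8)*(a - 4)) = a - 4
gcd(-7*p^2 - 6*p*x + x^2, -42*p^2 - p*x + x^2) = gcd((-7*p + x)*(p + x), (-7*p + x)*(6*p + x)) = -7*p + x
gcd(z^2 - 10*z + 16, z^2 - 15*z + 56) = z - 8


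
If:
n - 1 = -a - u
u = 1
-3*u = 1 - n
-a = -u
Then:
No Solution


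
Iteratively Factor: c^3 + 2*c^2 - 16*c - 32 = (c + 4)*(c^2 - 2*c - 8) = (c - 4)*(c + 4)*(c + 2)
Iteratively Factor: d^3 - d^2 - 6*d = (d + 2)*(d^2 - 3*d) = d*(d + 2)*(d - 3)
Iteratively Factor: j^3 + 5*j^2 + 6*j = (j + 3)*(j^2 + 2*j) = (j + 2)*(j + 3)*(j)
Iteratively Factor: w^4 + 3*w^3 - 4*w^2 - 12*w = (w - 2)*(w^3 + 5*w^2 + 6*w) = (w - 2)*(w + 3)*(w^2 + 2*w) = w*(w - 2)*(w + 3)*(w + 2)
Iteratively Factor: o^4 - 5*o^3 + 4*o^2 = (o)*(o^3 - 5*o^2 + 4*o) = o^2*(o^2 - 5*o + 4) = o^2*(o - 4)*(o - 1)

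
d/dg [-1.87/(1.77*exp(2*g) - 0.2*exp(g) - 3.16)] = (6.6198*exp(g) - 0.374)*exp(g)/(-1.77*exp(2*g) + 0.2*exp(g) + 3.16)^2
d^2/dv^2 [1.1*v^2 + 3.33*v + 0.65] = 2.20000000000000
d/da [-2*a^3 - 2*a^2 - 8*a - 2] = -6*a^2 - 4*a - 8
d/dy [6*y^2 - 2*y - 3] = 12*y - 2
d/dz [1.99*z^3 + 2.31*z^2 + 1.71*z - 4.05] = 5.97*z^2 + 4.62*z + 1.71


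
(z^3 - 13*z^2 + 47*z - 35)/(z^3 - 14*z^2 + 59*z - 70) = (z - 1)/(z - 2)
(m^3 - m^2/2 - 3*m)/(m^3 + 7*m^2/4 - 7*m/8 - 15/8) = 4*m*(m - 2)/(4*m^2 + m - 5)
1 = 1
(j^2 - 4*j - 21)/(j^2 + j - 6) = (j - 7)/(j - 2)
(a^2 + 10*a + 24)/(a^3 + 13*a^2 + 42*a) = (a + 4)/(a*(a + 7))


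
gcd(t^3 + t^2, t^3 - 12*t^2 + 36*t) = t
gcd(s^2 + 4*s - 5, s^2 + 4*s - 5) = s^2 + 4*s - 5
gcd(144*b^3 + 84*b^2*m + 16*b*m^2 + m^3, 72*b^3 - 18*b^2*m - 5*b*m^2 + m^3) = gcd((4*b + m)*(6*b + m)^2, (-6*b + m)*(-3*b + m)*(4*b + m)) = 4*b + m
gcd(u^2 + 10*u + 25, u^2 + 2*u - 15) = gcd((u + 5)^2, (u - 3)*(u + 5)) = u + 5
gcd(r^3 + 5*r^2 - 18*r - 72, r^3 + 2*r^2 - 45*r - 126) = r^2 + 9*r + 18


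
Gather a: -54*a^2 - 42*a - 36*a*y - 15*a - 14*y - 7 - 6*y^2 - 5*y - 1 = -54*a^2 + a*(-36*y - 57) - 6*y^2 - 19*y - 8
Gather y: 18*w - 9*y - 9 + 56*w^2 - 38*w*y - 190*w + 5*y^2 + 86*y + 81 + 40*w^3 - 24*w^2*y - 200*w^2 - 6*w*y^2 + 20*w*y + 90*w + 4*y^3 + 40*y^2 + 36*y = 40*w^3 - 144*w^2 - 82*w + 4*y^3 + y^2*(45 - 6*w) + y*(-24*w^2 - 18*w + 113) + 72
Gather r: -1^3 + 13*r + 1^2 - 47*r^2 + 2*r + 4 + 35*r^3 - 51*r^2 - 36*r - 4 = 35*r^3 - 98*r^2 - 21*r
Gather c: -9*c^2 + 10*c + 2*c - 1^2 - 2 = -9*c^2 + 12*c - 3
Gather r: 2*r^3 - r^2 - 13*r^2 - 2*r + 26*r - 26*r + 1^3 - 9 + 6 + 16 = 2*r^3 - 14*r^2 - 2*r + 14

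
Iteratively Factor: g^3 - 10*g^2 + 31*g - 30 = (g - 2)*(g^2 - 8*g + 15) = (g - 3)*(g - 2)*(g - 5)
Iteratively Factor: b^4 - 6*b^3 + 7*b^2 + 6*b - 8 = (b - 4)*(b^3 - 2*b^2 - b + 2) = (b - 4)*(b - 2)*(b^2 - 1) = (b - 4)*(b - 2)*(b - 1)*(b + 1)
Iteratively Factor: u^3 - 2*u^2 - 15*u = (u - 5)*(u^2 + 3*u) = (u - 5)*(u + 3)*(u)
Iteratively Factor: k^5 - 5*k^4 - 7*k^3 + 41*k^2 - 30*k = (k)*(k^4 - 5*k^3 - 7*k^2 + 41*k - 30) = k*(k - 1)*(k^3 - 4*k^2 - 11*k + 30) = k*(k - 5)*(k - 1)*(k^2 + k - 6) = k*(k - 5)*(k - 2)*(k - 1)*(k + 3)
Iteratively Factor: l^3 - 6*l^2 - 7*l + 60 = (l - 5)*(l^2 - l - 12) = (l - 5)*(l + 3)*(l - 4)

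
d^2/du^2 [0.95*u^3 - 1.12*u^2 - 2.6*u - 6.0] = 5.7*u - 2.24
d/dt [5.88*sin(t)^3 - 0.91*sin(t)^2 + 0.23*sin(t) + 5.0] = (17.64*sin(t)^2 - 1.82*sin(t) + 0.23)*cos(t)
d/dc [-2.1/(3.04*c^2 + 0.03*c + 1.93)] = (12.768*c + 0.063)/(3.04*c^2 + 0.03*c + 1.93)^2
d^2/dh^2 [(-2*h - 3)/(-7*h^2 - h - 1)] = 2*((2*h + 3)*(14*h + 1)^2 - (42*h + 23)*(7*h^2 + h + 1))/(7*h^2 + h + 1)^3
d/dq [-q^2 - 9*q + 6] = -2*q - 9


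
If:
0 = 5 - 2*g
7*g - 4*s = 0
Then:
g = 5/2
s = 35/8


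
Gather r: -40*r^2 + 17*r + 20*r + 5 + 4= -40*r^2 + 37*r + 9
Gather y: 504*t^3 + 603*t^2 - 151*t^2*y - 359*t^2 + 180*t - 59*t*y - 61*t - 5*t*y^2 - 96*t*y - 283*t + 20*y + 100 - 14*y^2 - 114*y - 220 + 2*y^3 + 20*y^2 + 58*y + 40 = 504*t^3 + 244*t^2 - 164*t + 2*y^3 + y^2*(6 - 5*t) + y*(-151*t^2 - 155*t - 36) - 80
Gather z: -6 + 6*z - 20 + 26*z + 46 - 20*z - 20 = 12*z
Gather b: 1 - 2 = -1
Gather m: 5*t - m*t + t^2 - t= -m*t + t^2 + 4*t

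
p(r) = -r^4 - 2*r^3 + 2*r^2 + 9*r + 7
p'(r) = -4*r^3 - 6*r^2 + 4*r + 9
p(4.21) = -383.04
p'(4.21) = -378.98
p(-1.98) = -2.82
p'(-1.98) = 8.61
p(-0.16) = 5.62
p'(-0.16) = 8.22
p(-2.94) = -26.06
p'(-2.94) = 47.03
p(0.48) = 11.51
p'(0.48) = 9.10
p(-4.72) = -276.94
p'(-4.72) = 277.07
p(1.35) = 14.55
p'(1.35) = -6.38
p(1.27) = 14.96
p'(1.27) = -3.79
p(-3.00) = -29.00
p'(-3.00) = 51.00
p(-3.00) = -29.00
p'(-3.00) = 51.00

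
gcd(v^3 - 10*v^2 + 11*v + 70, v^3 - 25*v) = v - 5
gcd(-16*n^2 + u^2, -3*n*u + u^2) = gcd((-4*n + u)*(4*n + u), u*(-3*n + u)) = 1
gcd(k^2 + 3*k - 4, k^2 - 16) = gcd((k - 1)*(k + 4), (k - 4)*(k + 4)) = k + 4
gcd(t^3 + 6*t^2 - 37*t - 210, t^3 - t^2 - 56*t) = t + 7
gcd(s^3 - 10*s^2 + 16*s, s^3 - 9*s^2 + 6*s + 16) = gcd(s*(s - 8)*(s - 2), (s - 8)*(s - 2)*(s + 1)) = s^2 - 10*s + 16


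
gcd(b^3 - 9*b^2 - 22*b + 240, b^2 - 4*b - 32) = b - 8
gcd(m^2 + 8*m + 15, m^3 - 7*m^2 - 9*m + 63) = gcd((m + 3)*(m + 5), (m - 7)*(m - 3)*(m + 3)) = m + 3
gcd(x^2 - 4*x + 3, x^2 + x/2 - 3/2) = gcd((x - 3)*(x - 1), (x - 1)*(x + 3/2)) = x - 1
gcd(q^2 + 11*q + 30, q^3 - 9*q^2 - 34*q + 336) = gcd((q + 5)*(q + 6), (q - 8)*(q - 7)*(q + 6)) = q + 6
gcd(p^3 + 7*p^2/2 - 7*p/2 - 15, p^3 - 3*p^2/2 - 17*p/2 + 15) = p^2 + p - 6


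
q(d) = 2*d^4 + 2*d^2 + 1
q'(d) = 8*d^3 + 4*d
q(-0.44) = 1.46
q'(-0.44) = -2.44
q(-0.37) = 1.31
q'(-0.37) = -1.89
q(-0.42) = 1.42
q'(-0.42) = -2.27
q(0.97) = 4.65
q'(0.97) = 11.18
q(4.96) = 1260.68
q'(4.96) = 996.03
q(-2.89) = 157.22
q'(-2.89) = -204.66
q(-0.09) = 1.02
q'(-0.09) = -0.37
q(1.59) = 18.84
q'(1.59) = 38.52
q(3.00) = 181.00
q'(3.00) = 228.00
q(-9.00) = 13285.00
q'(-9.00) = -5868.00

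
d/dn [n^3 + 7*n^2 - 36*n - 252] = 3*n^2 + 14*n - 36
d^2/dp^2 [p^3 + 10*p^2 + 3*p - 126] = 6*p + 20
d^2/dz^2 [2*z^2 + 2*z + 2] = 4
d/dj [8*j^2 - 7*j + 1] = 16*j - 7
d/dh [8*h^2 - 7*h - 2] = 16*h - 7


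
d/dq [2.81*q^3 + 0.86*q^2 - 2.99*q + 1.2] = 8.43*q^2 + 1.72*q - 2.99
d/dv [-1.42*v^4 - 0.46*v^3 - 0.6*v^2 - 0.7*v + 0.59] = -5.68*v^3 - 1.38*v^2 - 1.2*v - 0.7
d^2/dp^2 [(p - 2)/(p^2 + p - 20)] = 2*((1 - 3*p)*(p^2 + p - 20) + (p - 2)*(2*p + 1)^2)/(p^2 + p - 20)^3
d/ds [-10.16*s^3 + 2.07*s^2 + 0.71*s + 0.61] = -30.48*s^2 + 4.14*s + 0.71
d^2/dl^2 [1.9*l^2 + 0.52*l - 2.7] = 3.80000000000000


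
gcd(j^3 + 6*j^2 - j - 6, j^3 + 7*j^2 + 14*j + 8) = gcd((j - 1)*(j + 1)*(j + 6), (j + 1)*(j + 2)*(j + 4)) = j + 1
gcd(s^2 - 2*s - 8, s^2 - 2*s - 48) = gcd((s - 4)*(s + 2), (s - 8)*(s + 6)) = 1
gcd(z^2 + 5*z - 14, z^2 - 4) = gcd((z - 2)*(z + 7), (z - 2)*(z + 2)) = z - 2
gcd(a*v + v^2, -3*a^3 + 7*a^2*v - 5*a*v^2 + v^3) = 1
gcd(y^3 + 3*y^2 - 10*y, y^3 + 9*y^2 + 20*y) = y^2 + 5*y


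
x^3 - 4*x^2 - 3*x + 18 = (x - 3)^2*(x + 2)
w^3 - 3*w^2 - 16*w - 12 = (w - 6)*(w + 1)*(w + 2)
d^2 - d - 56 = (d - 8)*(d + 7)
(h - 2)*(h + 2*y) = h^2 + 2*h*y - 2*h - 4*y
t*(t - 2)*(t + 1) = t^3 - t^2 - 2*t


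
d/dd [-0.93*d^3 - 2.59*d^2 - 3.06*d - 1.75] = -2.79*d^2 - 5.18*d - 3.06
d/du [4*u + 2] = 4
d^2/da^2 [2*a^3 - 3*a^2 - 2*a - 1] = 12*a - 6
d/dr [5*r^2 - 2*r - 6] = 10*r - 2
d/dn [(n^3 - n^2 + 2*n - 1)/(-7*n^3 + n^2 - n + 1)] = (-6*n^4 + 26*n^3 - 19*n^2 + 1)/(49*n^6 - 14*n^5 + 15*n^4 - 16*n^3 + 3*n^2 - 2*n + 1)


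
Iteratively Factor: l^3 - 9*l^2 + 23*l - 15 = (l - 1)*(l^2 - 8*l + 15) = (l - 3)*(l - 1)*(l - 5)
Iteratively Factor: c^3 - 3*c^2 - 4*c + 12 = (c - 3)*(c^2 - 4) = (c - 3)*(c - 2)*(c + 2)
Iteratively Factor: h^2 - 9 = (h - 3)*(h + 3)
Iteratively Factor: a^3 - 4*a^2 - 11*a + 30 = (a + 3)*(a^2 - 7*a + 10) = (a - 2)*(a + 3)*(a - 5)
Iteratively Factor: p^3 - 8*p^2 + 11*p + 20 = (p + 1)*(p^2 - 9*p + 20) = (p - 4)*(p + 1)*(p - 5)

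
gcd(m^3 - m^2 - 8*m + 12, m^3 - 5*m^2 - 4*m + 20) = m - 2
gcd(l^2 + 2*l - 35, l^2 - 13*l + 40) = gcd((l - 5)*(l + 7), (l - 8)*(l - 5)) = l - 5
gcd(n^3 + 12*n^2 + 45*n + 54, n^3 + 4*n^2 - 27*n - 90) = n^2 + 9*n + 18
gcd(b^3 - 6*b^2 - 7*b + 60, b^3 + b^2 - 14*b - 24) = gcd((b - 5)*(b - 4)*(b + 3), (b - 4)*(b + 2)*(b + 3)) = b^2 - b - 12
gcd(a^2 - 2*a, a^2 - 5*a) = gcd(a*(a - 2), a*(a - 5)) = a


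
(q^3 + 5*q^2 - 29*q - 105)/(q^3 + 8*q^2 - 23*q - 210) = (q + 3)/(q + 6)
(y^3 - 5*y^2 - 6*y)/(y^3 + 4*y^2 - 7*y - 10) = y*(y - 6)/(y^2 + 3*y - 10)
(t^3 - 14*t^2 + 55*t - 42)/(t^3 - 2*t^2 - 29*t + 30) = (t - 7)/(t + 5)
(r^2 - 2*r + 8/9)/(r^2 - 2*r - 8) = (-r^2 + 2*r - 8/9)/(-r^2 + 2*r + 8)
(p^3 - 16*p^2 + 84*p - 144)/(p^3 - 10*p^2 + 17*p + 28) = (p^2 - 12*p + 36)/(p^2 - 6*p - 7)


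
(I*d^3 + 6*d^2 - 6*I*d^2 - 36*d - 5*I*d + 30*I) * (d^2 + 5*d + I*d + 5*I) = I*d^5 + 5*d^4 - I*d^4 - 5*d^3 - 29*I*d^3 - 145*d^2 - I*d^2 - 5*d - 30*I*d - 150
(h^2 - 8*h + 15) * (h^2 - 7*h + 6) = h^4 - 15*h^3 + 77*h^2 - 153*h + 90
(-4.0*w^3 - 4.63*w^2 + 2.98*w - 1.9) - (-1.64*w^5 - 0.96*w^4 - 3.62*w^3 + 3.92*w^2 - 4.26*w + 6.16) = 1.64*w^5 + 0.96*w^4 - 0.38*w^3 - 8.55*w^2 + 7.24*w - 8.06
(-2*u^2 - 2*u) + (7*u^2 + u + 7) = 5*u^2 - u + 7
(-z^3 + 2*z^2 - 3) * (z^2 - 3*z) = -z^5 + 5*z^4 - 6*z^3 - 3*z^2 + 9*z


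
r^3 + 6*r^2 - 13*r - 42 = (r - 3)*(r + 2)*(r + 7)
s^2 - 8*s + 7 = (s - 7)*(s - 1)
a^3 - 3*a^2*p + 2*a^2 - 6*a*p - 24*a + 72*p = (a - 4)*(a + 6)*(a - 3*p)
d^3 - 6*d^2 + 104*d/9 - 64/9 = (d - 8/3)*(d - 2)*(d - 4/3)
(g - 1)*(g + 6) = g^2 + 5*g - 6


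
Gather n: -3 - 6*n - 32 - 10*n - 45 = -16*n - 80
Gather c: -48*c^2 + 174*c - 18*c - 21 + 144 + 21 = -48*c^2 + 156*c + 144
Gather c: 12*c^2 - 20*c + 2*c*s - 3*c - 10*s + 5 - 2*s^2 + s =12*c^2 + c*(2*s - 23) - 2*s^2 - 9*s + 5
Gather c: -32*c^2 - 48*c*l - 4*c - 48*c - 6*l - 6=-32*c^2 + c*(-48*l - 52) - 6*l - 6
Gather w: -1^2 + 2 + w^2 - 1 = w^2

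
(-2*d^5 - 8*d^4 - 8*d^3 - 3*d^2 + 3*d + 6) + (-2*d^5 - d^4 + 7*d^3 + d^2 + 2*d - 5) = -4*d^5 - 9*d^4 - d^3 - 2*d^2 + 5*d + 1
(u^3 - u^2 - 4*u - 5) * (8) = 8*u^3 - 8*u^2 - 32*u - 40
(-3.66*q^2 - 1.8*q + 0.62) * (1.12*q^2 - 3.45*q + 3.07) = -4.0992*q^4 + 10.611*q^3 - 4.3318*q^2 - 7.665*q + 1.9034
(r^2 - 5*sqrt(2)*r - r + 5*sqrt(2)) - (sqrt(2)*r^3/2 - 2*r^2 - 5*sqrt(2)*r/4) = -sqrt(2)*r^3/2 + 3*r^2 - 15*sqrt(2)*r/4 - r + 5*sqrt(2)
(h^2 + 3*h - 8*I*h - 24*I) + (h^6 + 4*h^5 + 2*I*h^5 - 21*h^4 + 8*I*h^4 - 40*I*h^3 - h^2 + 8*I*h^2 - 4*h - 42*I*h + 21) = h^6 + 4*h^5 + 2*I*h^5 - 21*h^4 + 8*I*h^4 - 40*I*h^3 + 8*I*h^2 - h - 50*I*h + 21 - 24*I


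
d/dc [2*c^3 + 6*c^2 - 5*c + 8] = 6*c^2 + 12*c - 5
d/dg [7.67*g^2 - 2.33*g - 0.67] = 15.34*g - 2.33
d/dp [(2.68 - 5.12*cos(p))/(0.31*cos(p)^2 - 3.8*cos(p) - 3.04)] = (-1.5872*cos(p)^2 + 1.6616*cos(p) - 25.7488)*sin(p)/(0.0961*cos(p)^4 - 2.356*cos(p)^3 + 12.5552*cos(p)^2 + 23.104*cos(p) + 9.2416)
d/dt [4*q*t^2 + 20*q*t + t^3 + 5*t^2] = 8*q*t + 20*q + 3*t^2 + 10*t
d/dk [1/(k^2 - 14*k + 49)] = 2*(7 - k)/(k^2 - 14*k + 49)^2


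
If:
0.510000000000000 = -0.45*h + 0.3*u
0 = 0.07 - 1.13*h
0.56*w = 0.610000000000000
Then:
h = 0.06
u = 1.79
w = 1.09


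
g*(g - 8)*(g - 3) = g^3 - 11*g^2 + 24*g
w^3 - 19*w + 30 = (w - 3)*(w - 2)*(w + 5)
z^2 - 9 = (z - 3)*(z + 3)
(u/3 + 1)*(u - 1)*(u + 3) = u^3/3 + 5*u^2/3 + u - 3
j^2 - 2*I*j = j*(j - 2*I)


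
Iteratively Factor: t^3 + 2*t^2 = (t)*(t^2 + 2*t) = t^2*(t + 2)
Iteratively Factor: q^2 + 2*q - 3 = (q + 3)*(q - 1)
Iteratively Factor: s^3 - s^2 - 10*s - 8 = (s - 4)*(s^2 + 3*s + 2) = (s - 4)*(s + 2)*(s + 1)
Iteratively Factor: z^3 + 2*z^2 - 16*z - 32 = (z + 2)*(z^2 - 16) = (z + 2)*(z + 4)*(z - 4)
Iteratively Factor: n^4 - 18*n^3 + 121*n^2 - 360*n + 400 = (n - 4)*(n^3 - 14*n^2 + 65*n - 100) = (n - 5)*(n - 4)*(n^2 - 9*n + 20) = (n - 5)*(n - 4)^2*(n - 5)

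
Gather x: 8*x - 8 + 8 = 8*x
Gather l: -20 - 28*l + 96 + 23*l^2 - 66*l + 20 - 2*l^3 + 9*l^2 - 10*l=-2*l^3 + 32*l^2 - 104*l + 96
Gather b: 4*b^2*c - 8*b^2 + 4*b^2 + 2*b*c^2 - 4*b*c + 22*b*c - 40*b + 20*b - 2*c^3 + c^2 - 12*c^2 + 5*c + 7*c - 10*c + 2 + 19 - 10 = b^2*(4*c - 4) + b*(2*c^2 + 18*c - 20) - 2*c^3 - 11*c^2 + 2*c + 11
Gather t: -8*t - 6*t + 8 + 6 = 14 - 14*t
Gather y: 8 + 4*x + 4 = 4*x + 12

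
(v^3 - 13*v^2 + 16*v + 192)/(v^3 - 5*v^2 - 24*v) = (v - 8)/v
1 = 1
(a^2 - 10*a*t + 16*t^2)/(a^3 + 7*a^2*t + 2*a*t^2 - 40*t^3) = (a - 8*t)/(a^2 + 9*a*t + 20*t^2)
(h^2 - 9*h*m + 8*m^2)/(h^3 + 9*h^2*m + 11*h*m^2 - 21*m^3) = (h - 8*m)/(h^2 + 10*h*m + 21*m^2)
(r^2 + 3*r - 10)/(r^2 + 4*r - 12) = (r + 5)/(r + 6)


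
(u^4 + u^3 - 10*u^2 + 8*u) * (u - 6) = u^5 - 5*u^4 - 16*u^3 + 68*u^2 - 48*u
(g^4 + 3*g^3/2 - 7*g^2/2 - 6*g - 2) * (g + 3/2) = g^5 + 3*g^4 - 5*g^3/4 - 45*g^2/4 - 11*g - 3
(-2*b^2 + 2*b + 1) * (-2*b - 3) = 4*b^3 + 2*b^2 - 8*b - 3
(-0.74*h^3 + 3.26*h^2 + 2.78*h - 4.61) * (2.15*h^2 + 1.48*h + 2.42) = -1.591*h^5 + 5.9138*h^4 + 9.011*h^3 + 2.0921*h^2 - 0.0952000000000011*h - 11.1562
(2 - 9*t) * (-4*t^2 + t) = 36*t^3 - 17*t^2 + 2*t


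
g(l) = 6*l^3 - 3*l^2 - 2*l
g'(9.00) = 1402.00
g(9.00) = 4113.00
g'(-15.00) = 4138.00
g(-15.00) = -20895.00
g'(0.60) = 0.88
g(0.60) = -0.98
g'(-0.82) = 15.02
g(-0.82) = -3.69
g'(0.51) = -0.38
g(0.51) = -1.00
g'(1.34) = 22.28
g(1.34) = 6.37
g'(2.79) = 121.37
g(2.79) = 101.37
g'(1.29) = 20.21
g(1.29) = 5.31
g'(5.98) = 605.81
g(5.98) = 1163.84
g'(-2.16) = 94.94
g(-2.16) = -70.14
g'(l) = 18*l^2 - 6*l - 2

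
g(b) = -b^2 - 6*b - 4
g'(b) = -2*b - 6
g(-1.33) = 2.21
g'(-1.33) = -3.34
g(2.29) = -22.98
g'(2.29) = -10.58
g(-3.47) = 4.78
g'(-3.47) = 0.94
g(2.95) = -30.40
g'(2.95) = -11.90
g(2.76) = -28.18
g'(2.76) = -11.52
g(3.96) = -43.44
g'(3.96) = -13.92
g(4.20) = -46.84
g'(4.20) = -14.40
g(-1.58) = 2.98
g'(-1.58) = -2.84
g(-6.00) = -4.00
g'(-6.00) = 6.00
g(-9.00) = -31.00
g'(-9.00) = 12.00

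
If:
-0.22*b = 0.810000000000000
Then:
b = -3.68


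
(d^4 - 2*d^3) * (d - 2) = d^5 - 4*d^4 + 4*d^3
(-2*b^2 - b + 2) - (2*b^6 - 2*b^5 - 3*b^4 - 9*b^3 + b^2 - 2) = -2*b^6 + 2*b^5 + 3*b^4 + 9*b^3 - 3*b^2 - b + 4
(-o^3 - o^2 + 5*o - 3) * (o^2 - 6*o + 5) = -o^5 + 5*o^4 + 6*o^3 - 38*o^2 + 43*o - 15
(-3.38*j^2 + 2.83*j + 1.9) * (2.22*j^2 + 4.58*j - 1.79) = -7.5036*j^4 - 9.1978*j^3 + 23.2296*j^2 + 3.6363*j - 3.401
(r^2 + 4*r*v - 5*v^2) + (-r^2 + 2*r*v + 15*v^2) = 6*r*v + 10*v^2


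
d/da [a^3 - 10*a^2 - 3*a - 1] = 3*a^2 - 20*a - 3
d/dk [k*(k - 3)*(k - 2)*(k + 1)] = 4*k^3 - 12*k^2 + 2*k + 6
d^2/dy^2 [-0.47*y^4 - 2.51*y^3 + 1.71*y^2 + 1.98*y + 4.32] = -5.64*y^2 - 15.06*y + 3.42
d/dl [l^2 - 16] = 2*l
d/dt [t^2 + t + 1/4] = 2*t + 1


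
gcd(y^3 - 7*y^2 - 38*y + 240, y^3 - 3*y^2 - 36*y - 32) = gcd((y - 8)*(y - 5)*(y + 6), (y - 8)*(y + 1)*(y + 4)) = y - 8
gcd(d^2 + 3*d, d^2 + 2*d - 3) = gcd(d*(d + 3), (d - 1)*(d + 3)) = d + 3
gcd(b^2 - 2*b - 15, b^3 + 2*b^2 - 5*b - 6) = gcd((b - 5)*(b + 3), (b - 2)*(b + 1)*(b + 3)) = b + 3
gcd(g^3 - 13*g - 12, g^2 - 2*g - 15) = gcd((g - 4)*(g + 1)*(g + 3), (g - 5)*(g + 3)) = g + 3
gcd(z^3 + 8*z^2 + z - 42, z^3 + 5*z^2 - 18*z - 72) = z + 3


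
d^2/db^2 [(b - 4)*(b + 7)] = 2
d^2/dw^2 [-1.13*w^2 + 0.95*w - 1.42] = -2.26000000000000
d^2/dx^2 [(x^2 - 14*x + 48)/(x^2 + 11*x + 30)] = 2*(-25*x^3 + 54*x^2 + 2844*x + 9888)/(x^6 + 33*x^5 + 453*x^4 + 3311*x^3 + 13590*x^2 + 29700*x + 27000)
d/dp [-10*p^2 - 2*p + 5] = -20*p - 2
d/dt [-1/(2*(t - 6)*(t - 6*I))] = (t - 3 - 3*I)/((t - 6)^2*(t - 6*I)^2)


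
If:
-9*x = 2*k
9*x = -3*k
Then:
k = 0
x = 0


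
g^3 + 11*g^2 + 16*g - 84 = (g - 2)*(g + 6)*(g + 7)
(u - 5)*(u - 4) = u^2 - 9*u + 20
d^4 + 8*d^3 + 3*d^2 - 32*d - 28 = (d - 2)*(d + 1)*(d + 2)*(d + 7)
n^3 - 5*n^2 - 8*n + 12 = (n - 6)*(n - 1)*(n + 2)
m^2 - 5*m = m*(m - 5)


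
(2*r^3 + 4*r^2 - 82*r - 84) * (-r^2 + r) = -2*r^5 - 2*r^4 + 86*r^3 + 2*r^2 - 84*r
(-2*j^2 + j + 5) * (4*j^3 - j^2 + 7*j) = -8*j^5 + 6*j^4 + 5*j^3 + 2*j^2 + 35*j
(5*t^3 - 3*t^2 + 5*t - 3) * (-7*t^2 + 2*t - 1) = -35*t^5 + 31*t^4 - 46*t^3 + 34*t^2 - 11*t + 3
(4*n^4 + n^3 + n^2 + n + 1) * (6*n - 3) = 24*n^5 - 6*n^4 + 3*n^3 + 3*n^2 + 3*n - 3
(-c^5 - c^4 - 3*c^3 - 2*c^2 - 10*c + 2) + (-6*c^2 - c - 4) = -c^5 - c^4 - 3*c^3 - 8*c^2 - 11*c - 2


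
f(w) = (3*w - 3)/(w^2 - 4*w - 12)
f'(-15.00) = -0.01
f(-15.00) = -0.18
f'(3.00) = -0.25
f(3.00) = -0.40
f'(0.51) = -0.24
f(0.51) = 0.11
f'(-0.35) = -0.46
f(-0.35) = 0.39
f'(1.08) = -0.20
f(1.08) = -0.02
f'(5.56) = -9.70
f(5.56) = -4.11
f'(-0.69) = -0.70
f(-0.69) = 0.58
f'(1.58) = -0.18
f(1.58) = -0.11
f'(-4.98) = -0.14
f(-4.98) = -0.55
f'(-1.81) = -31.19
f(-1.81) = 5.68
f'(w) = (4 - 2*w)*(3*w - 3)/(w^2 - 4*w - 12)^2 + 3/(w^2 - 4*w - 12) = 3*(w^2 - 4*w - 2*(w - 2)*(w - 1) - 12)/(-w^2 + 4*w + 12)^2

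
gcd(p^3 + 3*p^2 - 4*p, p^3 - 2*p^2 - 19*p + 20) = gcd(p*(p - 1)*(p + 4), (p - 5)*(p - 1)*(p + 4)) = p^2 + 3*p - 4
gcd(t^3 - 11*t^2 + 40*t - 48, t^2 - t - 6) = t - 3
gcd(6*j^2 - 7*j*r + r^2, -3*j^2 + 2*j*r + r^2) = -j + r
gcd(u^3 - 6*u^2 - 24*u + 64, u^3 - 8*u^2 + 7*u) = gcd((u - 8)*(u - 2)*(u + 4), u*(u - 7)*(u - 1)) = 1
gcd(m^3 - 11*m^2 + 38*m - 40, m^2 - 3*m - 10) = m - 5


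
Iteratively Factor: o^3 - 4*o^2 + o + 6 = (o + 1)*(o^2 - 5*o + 6) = (o - 3)*(o + 1)*(o - 2)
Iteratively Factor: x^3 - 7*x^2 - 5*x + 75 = (x + 3)*(x^2 - 10*x + 25) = (x - 5)*(x + 3)*(x - 5)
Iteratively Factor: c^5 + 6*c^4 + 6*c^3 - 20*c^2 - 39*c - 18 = (c - 2)*(c^4 + 8*c^3 + 22*c^2 + 24*c + 9) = (c - 2)*(c + 1)*(c^3 + 7*c^2 + 15*c + 9) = (c - 2)*(c + 1)*(c + 3)*(c^2 + 4*c + 3) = (c - 2)*(c + 1)*(c + 3)^2*(c + 1)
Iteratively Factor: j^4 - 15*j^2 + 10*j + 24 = (j - 3)*(j^3 + 3*j^2 - 6*j - 8) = (j - 3)*(j + 1)*(j^2 + 2*j - 8) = (j - 3)*(j - 2)*(j + 1)*(j + 4)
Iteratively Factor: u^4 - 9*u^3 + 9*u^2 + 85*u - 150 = (u - 2)*(u^3 - 7*u^2 - 5*u + 75) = (u - 5)*(u - 2)*(u^2 - 2*u - 15) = (u - 5)*(u - 2)*(u + 3)*(u - 5)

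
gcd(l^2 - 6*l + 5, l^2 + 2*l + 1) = 1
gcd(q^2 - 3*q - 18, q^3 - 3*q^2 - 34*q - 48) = q + 3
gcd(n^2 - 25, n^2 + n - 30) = n - 5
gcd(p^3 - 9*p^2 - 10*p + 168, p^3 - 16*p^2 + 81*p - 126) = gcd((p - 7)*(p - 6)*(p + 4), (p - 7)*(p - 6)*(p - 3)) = p^2 - 13*p + 42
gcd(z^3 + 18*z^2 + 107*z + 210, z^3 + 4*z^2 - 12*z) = z + 6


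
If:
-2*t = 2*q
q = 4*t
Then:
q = 0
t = 0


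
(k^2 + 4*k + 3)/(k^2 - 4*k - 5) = (k + 3)/(k - 5)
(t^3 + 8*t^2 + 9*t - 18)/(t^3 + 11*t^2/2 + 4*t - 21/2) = 2*(t + 6)/(2*t + 7)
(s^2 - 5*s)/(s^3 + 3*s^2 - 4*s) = (s - 5)/(s^2 + 3*s - 4)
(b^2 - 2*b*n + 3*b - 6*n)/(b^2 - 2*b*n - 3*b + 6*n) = (b + 3)/(b - 3)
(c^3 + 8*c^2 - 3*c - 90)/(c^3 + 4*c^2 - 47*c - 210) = (c - 3)/(c - 7)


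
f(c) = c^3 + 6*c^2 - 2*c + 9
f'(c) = 3*c^2 + 12*c - 2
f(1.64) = 26.27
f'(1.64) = 25.75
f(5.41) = 332.13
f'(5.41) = 150.72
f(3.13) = 92.19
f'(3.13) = 64.95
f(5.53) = 350.54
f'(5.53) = 156.10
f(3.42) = 112.34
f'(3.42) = 74.13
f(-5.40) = 37.30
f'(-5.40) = 20.68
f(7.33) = 710.55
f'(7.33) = 247.15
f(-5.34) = 38.50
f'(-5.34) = 19.47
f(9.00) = 1206.00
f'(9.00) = 349.00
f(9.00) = 1206.00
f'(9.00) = 349.00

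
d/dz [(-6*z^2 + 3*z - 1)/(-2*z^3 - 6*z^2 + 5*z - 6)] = (-12*z^4 + 12*z^3 - 18*z^2 + 60*z - 13)/(4*z^6 + 24*z^5 + 16*z^4 - 36*z^3 + 97*z^2 - 60*z + 36)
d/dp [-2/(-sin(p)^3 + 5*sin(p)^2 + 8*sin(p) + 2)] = 2*(-3*sin(p)^2 + 10*sin(p) + 8)*cos(p)/((sin(p) + 1)^2*(sin(p)^2 - 6*sin(p) - 2)^2)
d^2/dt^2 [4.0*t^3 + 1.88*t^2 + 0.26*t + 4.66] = 24.0*t + 3.76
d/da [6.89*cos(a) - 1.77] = -6.89*sin(a)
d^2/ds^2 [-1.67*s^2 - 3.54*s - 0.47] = -3.34000000000000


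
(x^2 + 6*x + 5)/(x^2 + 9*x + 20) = (x + 1)/(x + 4)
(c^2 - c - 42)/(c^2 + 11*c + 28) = (c^2 - c - 42)/(c^2 + 11*c + 28)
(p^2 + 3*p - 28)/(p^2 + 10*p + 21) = (p - 4)/(p + 3)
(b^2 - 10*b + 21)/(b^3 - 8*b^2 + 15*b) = (b - 7)/(b*(b - 5))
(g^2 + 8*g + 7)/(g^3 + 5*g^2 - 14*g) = (g + 1)/(g*(g - 2))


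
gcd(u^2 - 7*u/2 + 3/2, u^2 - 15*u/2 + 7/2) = u - 1/2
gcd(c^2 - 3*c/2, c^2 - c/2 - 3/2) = c - 3/2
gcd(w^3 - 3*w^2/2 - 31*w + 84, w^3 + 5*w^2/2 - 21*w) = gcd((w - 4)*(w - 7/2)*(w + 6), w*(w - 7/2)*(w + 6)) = w^2 + 5*w/2 - 21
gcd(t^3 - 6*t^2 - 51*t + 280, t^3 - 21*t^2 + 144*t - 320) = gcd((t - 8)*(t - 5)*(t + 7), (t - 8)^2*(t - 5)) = t^2 - 13*t + 40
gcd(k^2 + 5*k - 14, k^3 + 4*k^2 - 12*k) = k - 2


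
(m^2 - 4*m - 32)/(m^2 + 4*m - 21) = (m^2 - 4*m - 32)/(m^2 + 4*m - 21)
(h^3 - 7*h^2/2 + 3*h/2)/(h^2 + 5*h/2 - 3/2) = h*(h - 3)/(h + 3)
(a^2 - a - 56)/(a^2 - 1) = (a^2 - a - 56)/(a^2 - 1)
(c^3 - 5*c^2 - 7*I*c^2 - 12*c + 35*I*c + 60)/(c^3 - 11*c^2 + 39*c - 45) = (c^2 - 7*I*c - 12)/(c^2 - 6*c + 9)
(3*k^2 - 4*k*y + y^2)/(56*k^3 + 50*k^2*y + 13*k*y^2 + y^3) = (3*k^2 - 4*k*y + y^2)/(56*k^3 + 50*k^2*y + 13*k*y^2 + y^3)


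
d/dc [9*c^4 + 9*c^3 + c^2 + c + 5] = 36*c^3 + 27*c^2 + 2*c + 1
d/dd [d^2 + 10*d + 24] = 2*d + 10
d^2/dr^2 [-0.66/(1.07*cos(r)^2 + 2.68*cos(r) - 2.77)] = (3.022536*(1 - cos(r)^2)^2 + 5.677848*cos(r)^3 + 14.076348*cos(r)^2 - 6.45612*cos(r) - 16.415652)/(1.07*cos(r)^2 + 2.68*cos(r) - 2.77)^3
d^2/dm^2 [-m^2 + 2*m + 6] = -2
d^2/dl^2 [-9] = 0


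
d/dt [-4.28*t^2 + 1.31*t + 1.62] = 1.31 - 8.56*t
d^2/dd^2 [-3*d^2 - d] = -6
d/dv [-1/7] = 0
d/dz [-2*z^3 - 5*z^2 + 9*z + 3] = -6*z^2 - 10*z + 9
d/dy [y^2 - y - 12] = 2*y - 1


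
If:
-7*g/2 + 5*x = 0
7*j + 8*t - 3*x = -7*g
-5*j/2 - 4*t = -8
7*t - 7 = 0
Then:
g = -192/49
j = 8/5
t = 1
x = -96/35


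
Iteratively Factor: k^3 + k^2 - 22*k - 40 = (k + 4)*(k^2 - 3*k - 10) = (k + 2)*(k + 4)*(k - 5)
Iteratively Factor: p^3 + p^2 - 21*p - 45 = (p + 3)*(p^2 - 2*p - 15) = (p + 3)^2*(p - 5)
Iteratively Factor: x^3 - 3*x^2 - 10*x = (x + 2)*(x^2 - 5*x) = (x - 5)*(x + 2)*(x)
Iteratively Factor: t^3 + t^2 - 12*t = (t)*(t^2 + t - 12) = t*(t - 3)*(t + 4)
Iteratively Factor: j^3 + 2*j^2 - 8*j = (j + 4)*(j^2 - 2*j) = (j - 2)*(j + 4)*(j)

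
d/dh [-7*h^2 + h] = 1 - 14*h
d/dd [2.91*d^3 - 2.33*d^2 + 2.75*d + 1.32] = 8.73*d^2 - 4.66*d + 2.75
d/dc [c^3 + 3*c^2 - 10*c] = 3*c^2 + 6*c - 10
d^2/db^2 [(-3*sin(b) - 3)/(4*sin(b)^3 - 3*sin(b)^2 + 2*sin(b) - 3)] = 3*(64*sin(b)^6 + 172*sin(b)^5 - 79*sin(b)^4 + 15*sin(b)^3 + 241*sin(b)^2 - 31*sin(b) + 2)/((sin(b) - 1)^2*(4*sin(b)^2 + sin(b) + 3)^3)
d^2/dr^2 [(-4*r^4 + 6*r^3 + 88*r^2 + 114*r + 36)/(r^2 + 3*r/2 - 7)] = 8*(-8*r^6 - 36*r^5 + 114*r^4 + 747*r^3 + 1182*r^2 + 6876*r + 11684)/(8*r^6 + 36*r^5 - 114*r^4 - 477*r^3 + 798*r^2 + 1764*r - 2744)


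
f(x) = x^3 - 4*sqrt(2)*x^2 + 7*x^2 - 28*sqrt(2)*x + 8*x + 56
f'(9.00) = 235.58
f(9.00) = 609.41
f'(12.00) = 432.64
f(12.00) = 1598.24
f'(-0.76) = -31.91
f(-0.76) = 80.35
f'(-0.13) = -31.90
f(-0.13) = 60.13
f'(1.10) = -25.01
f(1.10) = 24.20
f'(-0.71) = -31.99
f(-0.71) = 78.75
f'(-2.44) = -20.29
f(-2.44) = 126.57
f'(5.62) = 78.25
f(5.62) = 98.35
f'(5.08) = 59.47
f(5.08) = 61.24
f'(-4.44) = 15.62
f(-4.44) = 135.24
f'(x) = 3*x^2 - 8*sqrt(2)*x + 14*x - 28*sqrt(2) + 8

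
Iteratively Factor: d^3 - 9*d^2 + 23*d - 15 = (d - 1)*(d^2 - 8*d + 15) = (d - 3)*(d - 1)*(d - 5)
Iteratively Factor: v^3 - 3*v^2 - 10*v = (v)*(v^2 - 3*v - 10) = v*(v - 5)*(v + 2)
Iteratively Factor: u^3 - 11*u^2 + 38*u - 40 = (u - 2)*(u^2 - 9*u + 20) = (u - 4)*(u - 2)*(u - 5)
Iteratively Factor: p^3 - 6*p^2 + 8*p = (p - 4)*(p^2 - 2*p) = p*(p - 4)*(p - 2)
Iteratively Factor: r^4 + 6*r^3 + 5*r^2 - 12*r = (r)*(r^3 + 6*r^2 + 5*r - 12) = r*(r + 3)*(r^2 + 3*r - 4) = r*(r + 3)*(r + 4)*(r - 1)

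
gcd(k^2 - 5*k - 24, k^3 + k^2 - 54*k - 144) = k^2 - 5*k - 24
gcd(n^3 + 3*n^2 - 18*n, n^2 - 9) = n - 3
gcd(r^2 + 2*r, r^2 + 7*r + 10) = r + 2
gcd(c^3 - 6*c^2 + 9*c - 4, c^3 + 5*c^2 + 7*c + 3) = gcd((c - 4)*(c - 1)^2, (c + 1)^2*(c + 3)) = 1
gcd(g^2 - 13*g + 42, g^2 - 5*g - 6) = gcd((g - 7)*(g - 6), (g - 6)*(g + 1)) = g - 6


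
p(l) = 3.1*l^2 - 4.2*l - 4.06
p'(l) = 6.2*l - 4.2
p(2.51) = 4.93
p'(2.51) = 11.36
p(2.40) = 3.72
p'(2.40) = 10.68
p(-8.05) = 230.64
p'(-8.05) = -54.11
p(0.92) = -5.30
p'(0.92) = 1.50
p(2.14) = 1.15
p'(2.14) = 9.07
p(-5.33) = 106.39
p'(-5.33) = -37.25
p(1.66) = -2.49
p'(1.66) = 6.09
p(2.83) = 8.88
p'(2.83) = 13.35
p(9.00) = 209.24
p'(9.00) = 51.60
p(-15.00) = 756.44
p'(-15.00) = -97.20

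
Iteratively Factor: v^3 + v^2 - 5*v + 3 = (v - 1)*(v^2 + 2*v - 3) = (v - 1)^2*(v + 3)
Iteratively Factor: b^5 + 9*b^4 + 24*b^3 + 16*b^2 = (b)*(b^4 + 9*b^3 + 24*b^2 + 16*b) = b*(b + 1)*(b^3 + 8*b^2 + 16*b) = b^2*(b + 1)*(b^2 + 8*b + 16) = b^2*(b + 1)*(b + 4)*(b + 4)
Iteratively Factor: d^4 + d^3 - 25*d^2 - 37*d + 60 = (d + 3)*(d^3 - 2*d^2 - 19*d + 20) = (d - 1)*(d + 3)*(d^2 - d - 20) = (d - 5)*(d - 1)*(d + 3)*(d + 4)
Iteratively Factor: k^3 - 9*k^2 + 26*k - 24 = (k - 2)*(k^2 - 7*k + 12) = (k - 3)*(k - 2)*(k - 4)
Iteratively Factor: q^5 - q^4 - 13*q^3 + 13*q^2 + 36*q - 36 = (q + 3)*(q^4 - 4*q^3 - q^2 + 16*q - 12) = (q + 2)*(q + 3)*(q^3 - 6*q^2 + 11*q - 6) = (q - 3)*(q + 2)*(q + 3)*(q^2 - 3*q + 2) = (q - 3)*(q - 1)*(q + 2)*(q + 3)*(q - 2)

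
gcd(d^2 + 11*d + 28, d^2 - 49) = d + 7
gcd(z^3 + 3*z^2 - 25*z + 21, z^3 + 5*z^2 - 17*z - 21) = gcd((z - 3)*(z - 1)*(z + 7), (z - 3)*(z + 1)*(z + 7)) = z^2 + 4*z - 21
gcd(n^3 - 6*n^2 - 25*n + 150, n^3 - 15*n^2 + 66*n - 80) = n - 5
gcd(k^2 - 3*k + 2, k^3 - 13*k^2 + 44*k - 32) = k - 1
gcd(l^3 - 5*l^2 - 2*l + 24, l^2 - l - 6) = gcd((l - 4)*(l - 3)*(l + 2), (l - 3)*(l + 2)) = l^2 - l - 6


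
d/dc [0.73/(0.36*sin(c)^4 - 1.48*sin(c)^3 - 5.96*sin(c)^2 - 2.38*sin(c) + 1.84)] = (-1.0512*sin(c)^3 + 3.2412*sin(c)^2 + 8.7016*sin(c) + 1.7374)*cos(c)/(-0.36*sin(c)^4 + 1.48*sin(c)^3 + 5.96*sin(c)^2 + 2.38*sin(c) - 1.84)^2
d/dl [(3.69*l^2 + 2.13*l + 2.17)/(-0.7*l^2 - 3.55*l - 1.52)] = (-11.6085*l^2 - 8.1796*l + 4.4659)/(0.49*l^4 + 4.97*l^3 + 14.7305*l^2 + 10.792*l + 2.3104)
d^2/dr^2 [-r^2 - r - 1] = -2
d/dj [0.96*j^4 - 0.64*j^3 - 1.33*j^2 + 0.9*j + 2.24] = 3.84*j^3 - 1.92*j^2 - 2.66*j + 0.9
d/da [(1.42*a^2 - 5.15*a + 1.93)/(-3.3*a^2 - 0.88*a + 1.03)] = (-18.2446*a^2 + 15.6632*a - 3.6061)/(10.89*a^4 + 5.808*a^3 - 6.0236*a^2 - 1.8128*a + 1.0609)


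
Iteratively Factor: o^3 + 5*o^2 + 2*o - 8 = (o + 4)*(o^2 + o - 2) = (o - 1)*(o + 4)*(o + 2)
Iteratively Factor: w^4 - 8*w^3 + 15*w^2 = (w - 3)*(w^3 - 5*w^2) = w*(w - 3)*(w^2 - 5*w) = w*(w - 5)*(w - 3)*(w)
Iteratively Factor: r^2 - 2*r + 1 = (r - 1)*(r - 1)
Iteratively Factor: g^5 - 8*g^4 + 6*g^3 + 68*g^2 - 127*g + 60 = (g - 1)*(g^4 - 7*g^3 - g^2 + 67*g - 60) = (g - 4)*(g - 1)*(g^3 - 3*g^2 - 13*g + 15) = (g - 5)*(g - 4)*(g - 1)*(g^2 + 2*g - 3) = (g - 5)*(g - 4)*(g - 1)^2*(g + 3)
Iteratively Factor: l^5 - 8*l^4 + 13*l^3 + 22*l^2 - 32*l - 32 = (l + 1)*(l^4 - 9*l^3 + 22*l^2 - 32) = (l - 4)*(l + 1)*(l^3 - 5*l^2 + 2*l + 8) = (l - 4)*(l - 2)*(l + 1)*(l^2 - 3*l - 4) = (l - 4)*(l - 2)*(l + 1)^2*(l - 4)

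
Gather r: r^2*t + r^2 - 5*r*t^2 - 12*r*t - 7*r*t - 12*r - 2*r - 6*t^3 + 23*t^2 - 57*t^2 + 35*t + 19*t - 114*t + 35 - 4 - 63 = r^2*(t + 1) + r*(-5*t^2 - 19*t - 14) - 6*t^3 - 34*t^2 - 60*t - 32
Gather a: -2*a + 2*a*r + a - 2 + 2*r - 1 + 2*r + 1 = a*(2*r - 1) + 4*r - 2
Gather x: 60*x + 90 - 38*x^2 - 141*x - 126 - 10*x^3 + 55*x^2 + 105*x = -10*x^3 + 17*x^2 + 24*x - 36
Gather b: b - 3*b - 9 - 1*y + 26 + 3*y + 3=-2*b + 2*y + 20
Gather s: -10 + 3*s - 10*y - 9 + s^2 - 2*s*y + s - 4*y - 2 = s^2 + s*(4 - 2*y) - 14*y - 21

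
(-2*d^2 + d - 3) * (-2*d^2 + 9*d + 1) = 4*d^4 - 20*d^3 + 13*d^2 - 26*d - 3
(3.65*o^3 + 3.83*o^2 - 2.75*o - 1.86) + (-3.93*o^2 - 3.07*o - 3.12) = 3.65*o^3 - 0.1*o^2 - 5.82*o - 4.98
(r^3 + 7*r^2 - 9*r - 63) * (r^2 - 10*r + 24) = r^5 - 3*r^4 - 55*r^3 + 195*r^2 + 414*r - 1512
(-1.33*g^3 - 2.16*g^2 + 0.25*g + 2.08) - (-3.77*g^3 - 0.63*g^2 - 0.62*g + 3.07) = 2.44*g^3 - 1.53*g^2 + 0.87*g - 0.99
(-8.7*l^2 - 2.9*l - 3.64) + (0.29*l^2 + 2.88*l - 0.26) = -8.41*l^2 - 0.02*l - 3.9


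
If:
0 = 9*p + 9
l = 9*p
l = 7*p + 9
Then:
No Solution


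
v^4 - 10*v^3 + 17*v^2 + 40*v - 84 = (v - 7)*(v - 3)*(v - 2)*(v + 2)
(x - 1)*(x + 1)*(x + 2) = x^3 + 2*x^2 - x - 2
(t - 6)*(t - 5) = t^2 - 11*t + 30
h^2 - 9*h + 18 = (h - 6)*(h - 3)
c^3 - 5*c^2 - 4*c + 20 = (c - 5)*(c - 2)*(c + 2)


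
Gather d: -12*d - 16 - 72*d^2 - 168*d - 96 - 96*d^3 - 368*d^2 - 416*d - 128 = -96*d^3 - 440*d^2 - 596*d - 240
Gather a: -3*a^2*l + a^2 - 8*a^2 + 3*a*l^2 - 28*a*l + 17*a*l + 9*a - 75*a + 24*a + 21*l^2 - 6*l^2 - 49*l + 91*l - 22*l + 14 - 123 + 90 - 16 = a^2*(-3*l - 7) + a*(3*l^2 - 11*l - 42) + 15*l^2 + 20*l - 35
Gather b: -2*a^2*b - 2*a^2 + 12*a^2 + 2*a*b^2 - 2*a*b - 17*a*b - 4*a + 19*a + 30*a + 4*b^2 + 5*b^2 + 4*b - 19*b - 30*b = 10*a^2 + 45*a + b^2*(2*a + 9) + b*(-2*a^2 - 19*a - 45)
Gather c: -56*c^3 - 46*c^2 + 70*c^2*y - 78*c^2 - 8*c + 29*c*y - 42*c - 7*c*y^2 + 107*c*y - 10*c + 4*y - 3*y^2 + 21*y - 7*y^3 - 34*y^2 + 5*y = -56*c^3 + c^2*(70*y - 124) + c*(-7*y^2 + 136*y - 60) - 7*y^3 - 37*y^2 + 30*y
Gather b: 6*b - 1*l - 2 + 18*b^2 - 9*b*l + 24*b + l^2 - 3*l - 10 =18*b^2 + b*(30 - 9*l) + l^2 - 4*l - 12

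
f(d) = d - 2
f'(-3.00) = 1.00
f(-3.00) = -5.00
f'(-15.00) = 1.00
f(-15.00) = -17.00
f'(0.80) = 1.00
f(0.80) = -1.20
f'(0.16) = 1.00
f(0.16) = -1.84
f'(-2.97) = 1.00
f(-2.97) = -4.97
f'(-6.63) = 1.00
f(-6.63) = -8.63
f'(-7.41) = 1.00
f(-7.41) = -9.41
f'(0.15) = 1.00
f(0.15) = -1.85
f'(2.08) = 1.00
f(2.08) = 0.08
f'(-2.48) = 1.00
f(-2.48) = -4.48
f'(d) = 1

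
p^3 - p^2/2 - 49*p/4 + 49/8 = (p - 7/2)*(p - 1/2)*(p + 7/2)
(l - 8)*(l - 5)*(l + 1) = l^3 - 12*l^2 + 27*l + 40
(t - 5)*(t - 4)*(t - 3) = t^3 - 12*t^2 + 47*t - 60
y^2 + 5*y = y*(y + 5)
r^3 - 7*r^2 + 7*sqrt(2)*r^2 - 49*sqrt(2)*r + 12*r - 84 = (r - 7)*(r + sqrt(2))*(r + 6*sqrt(2))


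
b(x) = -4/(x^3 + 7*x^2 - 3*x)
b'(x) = -4*(-3*x^2 - 14*x + 3)/(x^3 + 7*x^2 - 3*x)^2 = 4*(3*x^2 + 14*x - 3)/(x^2*(x^2 + 7*x - 3)^2)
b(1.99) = -0.13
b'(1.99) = 0.17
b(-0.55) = -1.11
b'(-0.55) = -3.02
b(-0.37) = -1.98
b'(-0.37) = -7.63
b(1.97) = -0.14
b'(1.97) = 0.17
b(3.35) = -0.04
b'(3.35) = 0.03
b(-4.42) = -0.06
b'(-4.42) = -0.01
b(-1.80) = -0.18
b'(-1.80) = -0.15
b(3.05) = -0.05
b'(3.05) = 0.04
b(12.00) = 0.00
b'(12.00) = 0.00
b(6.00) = -0.00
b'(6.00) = 0.00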